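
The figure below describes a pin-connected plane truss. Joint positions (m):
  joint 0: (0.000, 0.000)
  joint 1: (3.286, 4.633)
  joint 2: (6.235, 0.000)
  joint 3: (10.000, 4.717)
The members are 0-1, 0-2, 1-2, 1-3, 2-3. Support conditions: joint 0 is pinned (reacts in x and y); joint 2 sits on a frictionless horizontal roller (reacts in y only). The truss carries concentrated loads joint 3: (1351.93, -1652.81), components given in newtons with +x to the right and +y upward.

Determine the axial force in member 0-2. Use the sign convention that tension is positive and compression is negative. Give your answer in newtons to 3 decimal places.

-81.364

N=4 nodes, M=5 members, R=3 reactions → 2N=8, M+R=8
member 0 (0-1): L=5.6800, (cx,cy)=(0.5785,0.8157)
member 1 (0-2): L=6.2350, (cx,cy)=(1.0000,0.0000)
member 2 (1-2): L=5.4919, (cx,cy)=(0.5370,-0.8436)
member 3 (1-3): L=6.7145, (cx,cy)=(0.9999,0.0125)
member 4 (2-3): L=6.0353, (cx,cy)=(0.6238,0.7816)
solve A·x = −loads:
  F[0-1] = +2477.5172 N (tension)
  F[0-2] = -81.3642 N (compression)
  F[1-2] = -2355.4662 N (compression)
  F[1-3] = +2698.3194 N (tension)
  F[2-3] = -2157.9394 N (compression)
  Rx@0 = -1351.9300 N
  Ry@0 = -2020.8313 N
  Ry@2 = +3673.6413 N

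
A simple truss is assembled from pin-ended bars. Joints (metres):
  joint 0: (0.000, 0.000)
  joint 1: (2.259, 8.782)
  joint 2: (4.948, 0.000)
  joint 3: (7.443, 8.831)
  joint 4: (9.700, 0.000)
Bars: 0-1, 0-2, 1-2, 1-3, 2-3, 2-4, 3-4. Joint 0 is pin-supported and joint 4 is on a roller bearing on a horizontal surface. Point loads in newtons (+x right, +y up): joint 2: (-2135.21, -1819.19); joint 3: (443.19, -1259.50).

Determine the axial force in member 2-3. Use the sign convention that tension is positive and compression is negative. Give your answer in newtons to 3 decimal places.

N=5 nodes, M=7 members, R=3 reactions → 2N=10, M+R=10
member 0 (0-1): L=9.0679, (cx,cy)=(0.2491,0.9685)
member 1 (0-2): L=4.9480, (cx,cy)=(1.0000,0.0000)
member 2 (1-2): L=9.1845, (cx,cy)=(0.2928,-0.9562)
member 3 (1-3): L=5.1842, (cx,cy)=(1.0000,0.0095)
member 4 (2-3): L=9.1767, (cx,cy)=(0.2719,0.9623)
member 5 (2-4): L=4.7520, (cx,cy)=(1.0000,0.0000)
member 6 (3-4): L=9.1149, (cx,cy)=(0.2476,-0.9689)
solve A·x = −loads:
  F[0-1] = -806.2087 N (compression)
  F[0-2] = -1491.1766 N (compression)
  F[1-2] = +812.2364 N (tension)
  F[1-3] = -438.6673 N (compression)
  F[2-3] = +1083.3554 N (tension)
  F[2-4] = +587.2900 N (tension)
  F[3-4] = -2371.7609 N (compression)
  Rx@0 = +1692.0200 N
  Ry@0 = +780.7909 N
  Ry@4 = +2297.8991 N

1083.355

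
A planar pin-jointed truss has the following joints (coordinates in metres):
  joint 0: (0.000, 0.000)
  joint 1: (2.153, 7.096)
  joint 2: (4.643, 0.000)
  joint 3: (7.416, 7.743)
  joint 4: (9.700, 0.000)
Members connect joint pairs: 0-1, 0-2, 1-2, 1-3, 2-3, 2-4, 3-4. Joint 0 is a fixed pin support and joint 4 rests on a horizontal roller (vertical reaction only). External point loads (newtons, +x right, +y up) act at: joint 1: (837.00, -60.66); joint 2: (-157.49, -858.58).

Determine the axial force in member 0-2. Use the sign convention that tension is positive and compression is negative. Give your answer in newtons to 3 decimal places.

N=5 nodes, M=7 members, R=3 reactions → 2N=10, M+R=10
member 0 (0-1): L=7.4154, (cx,cy)=(0.2903,0.9569)
member 1 (0-2): L=4.6430, (cx,cy)=(1.0000,0.0000)
member 2 (1-2): L=7.5202, (cx,cy)=(0.3311,-0.9436)
member 3 (1-3): L=5.3026, (cx,cy)=(0.9925,0.1220)
member 4 (2-3): L=8.2246, (cx,cy)=(0.3372,0.9414)
member 5 (2-4): L=5.0570, (cx,cy)=(1.0000,0.0000)
member 6 (3-4): L=8.0728, (cx,cy)=(0.2829,-0.9591)
solve A·x = −loads:
  F[0-1] = +122.7852 N (tension)
  F[0-2] = +643.8605 N (tension)
  F[1-2] = -281.0829 N (compression)
  F[1-3] = -713.6135 N (compression)
  F[2-3] = +1193.7023 N (tension)
  F[2-4] = +305.8124 N (tension)
  F[3-4] = -1080.8991 N (compression)
  Rx@0 = -679.5100 N
  Ry@0 = -117.4961 N
  Ry@4 = +1036.7361 N

643.860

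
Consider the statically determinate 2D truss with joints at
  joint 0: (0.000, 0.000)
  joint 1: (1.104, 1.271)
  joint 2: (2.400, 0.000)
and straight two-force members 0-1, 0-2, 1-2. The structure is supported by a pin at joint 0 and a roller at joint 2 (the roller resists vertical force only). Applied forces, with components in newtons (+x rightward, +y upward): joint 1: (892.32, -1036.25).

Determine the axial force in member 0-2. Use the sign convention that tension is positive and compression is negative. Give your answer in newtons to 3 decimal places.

967.904

N=3 nodes, M=3 members, R=3 reactions → 2N=6, M+R=6
member 0 (0-1): L=1.6835, (cx,cy)=(0.6558,0.7550)
member 1 (0-2): L=2.4000, (cx,cy)=(1.0000,0.0000)
member 2 (1-2): L=1.8152, (cx,cy)=(0.7140,-0.7002)
solve A·x = −loads:
  F[0-1] = -115.2601 N (compression)
  F[0-2] = +967.9038 N (tension)
  F[1-2] = -1355.6846 N (compression)
  Rx@0 = -892.3200 N
  Ry@0 = +87.0172 N
  Ry@2 = +949.2328 N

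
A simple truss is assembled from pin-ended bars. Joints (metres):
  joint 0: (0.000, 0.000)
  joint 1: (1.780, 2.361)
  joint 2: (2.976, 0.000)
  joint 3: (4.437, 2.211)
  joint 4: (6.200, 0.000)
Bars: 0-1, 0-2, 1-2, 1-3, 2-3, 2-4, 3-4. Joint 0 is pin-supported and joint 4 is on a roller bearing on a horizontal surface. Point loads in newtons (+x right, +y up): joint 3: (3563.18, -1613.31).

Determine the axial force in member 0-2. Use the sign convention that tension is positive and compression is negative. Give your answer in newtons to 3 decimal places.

N=5 nodes, M=7 members, R=3 reactions → 2N=10, M+R=10
member 0 (0-1): L=2.9568, (cx,cy)=(0.6020,0.7985)
member 1 (0-2): L=2.9760, (cx,cy)=(1.0000,0.0000)
member 2 (1-2): L=2.6466, (cx,cy)=(0.4519,-0.8921)
member 3 (1-3): L=2.6612, (cx,cy)=(0.9984,-0.0564)
member 4 (2-3): L=2.6501, (cx,cy)=(0.5513,0.8343)
member 5 (2-4): L=3.2240, (cx,cy)=(1.0000,0.0000)
member 6 (3-4): L=2.8278, (cx,cy)=(0.6234,-0.7819)
solve A·x = −loads:
  F[0-1] = +1016.8161 N (tension)
  F[0-2] = +2951.0564 N (tension)
  F[1-2] = -976.8277 N (compression)
  F[1-3] = +1055.2224 N (tension)
  F[2-3] = +1044.4603 N (tension)
  F[2-4] = +1933.8248 N (tension)
  F[3-4] = -3101.8439 N (compression)
  Rx@0 = -3563.1800 N
  Ry@0 = -811.9235 N
  Ry@4 = +2425.2335 N

2951.056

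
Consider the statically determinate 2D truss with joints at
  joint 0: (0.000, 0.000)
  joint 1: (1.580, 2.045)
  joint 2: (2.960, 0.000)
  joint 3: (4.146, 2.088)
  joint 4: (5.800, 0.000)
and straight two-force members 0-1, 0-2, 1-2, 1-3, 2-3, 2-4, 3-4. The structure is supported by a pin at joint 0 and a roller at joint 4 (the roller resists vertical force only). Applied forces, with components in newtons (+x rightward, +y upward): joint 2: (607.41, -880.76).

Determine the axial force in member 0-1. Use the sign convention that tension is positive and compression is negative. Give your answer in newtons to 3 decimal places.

N=5 nodes, M=7 members, R=3 reactions → 2N=10, M+R=10
member 0 (0-1): L=2.5843, (cx,cy)=(0.6114,0.7913)
member 1 (0-2): L=2.9600, (cx,cy)=(1.0000,0.0000)
member 2 (1-2): L=2.4671, (cx,cy)=(0.5594,-0.8289)
member 3 (1-3): L=2.5664, (cx,cy)=(0.9999,0.0168)
member 4 (2-3): L=2.4013, (cx,cy)=(0.4939,0.8695)
member 5 (2-4): L=2.8400, (cx,cy)=(1.0000,0.0000)
member 6 (3-4): L=2.6637, (cx,cy)=(0.6209,-0.7839)
solve A·x = −loads:
  F[0-1] = -544.9939 N (compression)
  F[0-2] = +940.6151 N (tension)
  F[1-2] = +507.7999 N (tension)
  F[1-3] = -617.3390 N (compression)
  F[2-3] = +528.8368 N (tension)
  F[2-4] = +356.0626 N (tension)
  F[3-4] = -573.4309 N (compression)
  Rx@0 = -607.4100 N
  Ry@0 = +431.2687 N
  Ry@4 = +449.4913 N

-544.994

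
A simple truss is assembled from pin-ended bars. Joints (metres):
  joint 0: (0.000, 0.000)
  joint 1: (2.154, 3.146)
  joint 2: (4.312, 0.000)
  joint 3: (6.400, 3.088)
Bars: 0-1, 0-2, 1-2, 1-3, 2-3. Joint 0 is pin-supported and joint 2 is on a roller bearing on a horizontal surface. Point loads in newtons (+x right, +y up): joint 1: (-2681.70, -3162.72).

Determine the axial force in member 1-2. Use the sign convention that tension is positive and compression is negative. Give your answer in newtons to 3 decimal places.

N=4 nodes, M=5 members, R=3 reactions → 2N=8, M+R=8
member 0 (0-1): L=3.8127, (cx,cy)=(0.5649,0.8251)
member 1 (0-2): L=4.3120, (cx,cy)=(1.0000,0.0000)
member 2 (1-2): L=3.8150, (cx,cy)=(0.5657,-0.8246)
member 3 (1-3): L=4.2464, (cx,cy)=(0.9999,-0.0137)
member 4 (2-3): L=3.7277, (cx,cy)=(0.5601,0.8284)
solve A·x = −loads:
  F[0-1] = -4289.4888 N (compression)
  F[0-2] = -258.3655 N (compression)
  F[1-2] = +456.7499 N (tension)
  F[1-3] = +0.0000 N (tension)
  F[2-3] = -0.0000 N (compression)
  Rx@0 = +2681.7000 N
  Ry@0 = +3539.3734 N
  Ry@2 = -376.6534 N

456.750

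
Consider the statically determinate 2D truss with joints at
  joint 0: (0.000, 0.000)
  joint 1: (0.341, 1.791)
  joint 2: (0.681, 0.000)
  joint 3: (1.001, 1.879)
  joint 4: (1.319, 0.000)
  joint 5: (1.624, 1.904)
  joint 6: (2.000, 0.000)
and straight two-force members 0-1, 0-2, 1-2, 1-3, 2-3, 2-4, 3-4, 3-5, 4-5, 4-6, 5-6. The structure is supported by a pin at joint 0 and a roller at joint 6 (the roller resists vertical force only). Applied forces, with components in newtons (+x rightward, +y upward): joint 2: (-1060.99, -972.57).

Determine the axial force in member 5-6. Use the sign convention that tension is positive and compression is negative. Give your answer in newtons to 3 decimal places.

N=7 nodes, M=11 members, R=3 reactions → 2N=14, M+R=14
member 0 (0-1): L=1.8232, (cx,cy)=(0.1870,0.9824)
member 1 (0-2): L=0.6810, (cx,cy)=(1.0000,0.0000)
member 2 (1-2): L=1.8230, (cx,cy)=(0.1865,-0.9825)
member 3 (1-3): L=0.6658, (cx,cy)=(0.9912,0.1322)
member 4 (2-3): L=1.9061, (cx,cy)=(0.1679,0.9858)
member 5 (2-4): L=0.6380, (cx,cy)=(1.0000,0.0000)
member 6 (3-4): L=1.9057, (cx,cy)=(0.1669,-0.9860)
member 7 (3-5): L=0.6235, (cx,cy)=(0.9992,0.0401)
member 8 (4-5): L=1.9283, (cx,cy)=(0.1582,0.9874)
member 9 (4-6): L=0.6810, (cx,cy)=(1.0000,0.0000)
member 10 (5-6): L=1.9408, (cx,cy)=(0.1937,-0.9811)
solve A·x = −loads:
  F[0-1] = -652.9322 N (compression)
  F[0-2] = -938.8678 N (compression)
  F[1-2] = +620.5835 N (tension)
  F[1-3] = -239.9704 N (compression)
  F[2-3] = +368.1001 N (tension)
  F[2-4] = +176.0665 N (tension)
  F[3-4] = -340.7209 N (compression)
  F[3-5] = -119.3076 N (compression)
  F[4-5] = +340.2268 N (tension)
  F[4-6] = +65.3972 N (tension)
  F[5-6] = -337.5556 N (compression)
  Rx@0 = +1060.9900 N
  Ry@0 = +641.4099 N
  Ry@6 = +331.1601 N

-337.556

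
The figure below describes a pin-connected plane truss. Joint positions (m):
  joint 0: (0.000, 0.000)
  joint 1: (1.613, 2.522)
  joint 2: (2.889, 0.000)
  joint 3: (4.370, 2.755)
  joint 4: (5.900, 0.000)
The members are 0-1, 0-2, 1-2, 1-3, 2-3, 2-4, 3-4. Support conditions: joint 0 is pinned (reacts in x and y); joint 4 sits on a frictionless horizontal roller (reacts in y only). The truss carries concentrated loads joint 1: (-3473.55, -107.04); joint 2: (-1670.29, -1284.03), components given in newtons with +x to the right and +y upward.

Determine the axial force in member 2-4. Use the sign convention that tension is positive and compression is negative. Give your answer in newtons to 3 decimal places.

N=5 nodes, M=7 members, R=3 reactions → 2N=10, M+R=10
member 0 (0-1): L=2.9937, (cx,cy)=(0.5388,0.8424)
member 1 (0-2): L=2.8890, (cx,cy)=(1.0000,0.0000)
member 2 (1-2): L=2.8264, (cx,cy)=(0.4515,-0.8923)
member 3 (1-3): L=2.7668, (cx,cy)=(0.9964,0.0842)
member 4 (2-3): L=3.1278, (cx,cy)=(0.4735,0.8808)
member 5 (2-4): L=3.0110, (cx,cy)=(1.0000,0.0000)
member 6 (3-4): L=3.1513, (cx,cy)=(0.4855,-0.8742)
solve A·x = −loads:
  F[0-1] = -2632.6802 N (compression)
  F[0-2] = -3725.3578 N (compression)
  F[1-2] = +2455.2704 N (tension)
  F[1-3] = +950.0002 N (tension)
  F[2-3] = -1029.5122 N (compression)
  F[2-4] = -459.1624 N (compression)
  F[3-4] = +945.7355 N (tension)
  Rx@0 = +5143.8400 N
  Ry@0 = +2217.8624 N
  Ry@4 = -826.7924 N

-459.162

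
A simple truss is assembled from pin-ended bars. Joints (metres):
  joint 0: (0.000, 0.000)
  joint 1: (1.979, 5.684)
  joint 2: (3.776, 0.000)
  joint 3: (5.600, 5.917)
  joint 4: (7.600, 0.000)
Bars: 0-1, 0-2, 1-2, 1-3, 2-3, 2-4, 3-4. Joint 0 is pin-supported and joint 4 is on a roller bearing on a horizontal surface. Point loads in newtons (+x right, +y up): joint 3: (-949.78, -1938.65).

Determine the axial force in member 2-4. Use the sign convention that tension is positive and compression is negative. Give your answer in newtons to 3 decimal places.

232.897

N=5 nodes, M=7 members, R=3 reactions → 2N=10, M+R=10
member 0 (0-1): L=6.0187, (cx,cy)=(0.3288,0.9444)
member 1 (0-2): L=3.7760, (cx,cy)=(1.0000,0.0000)
member 2 (1-2): L=5.9613, (cx,cy)=(0.3014,-0.9535)
member 3 (1-3): L=3.6285, (cx,cy)=(0.9979,0.0642)
member 4 (2-3): L=6.1918, (cx,cy)=(0.2946,0.9556)
member 5 (2-4): L=3.8240, (cx,cy)=(1.0000,0.0000)
member 6 (3-4): L=6.2459, (cx,cy)=(0.3202,-0.9473)
solve A·x = −loads:
  F[0-1] = -1323.2001 N (compression)
  F[0-2] = -514.6978 N (compression)
  F[1-2] = +1255.6817 N (tension)
  F[1-3] = -815.2832 N (compression)
  F[2-3] = -1252.8678 N (compression)
  F[2-4] = +232.8968 N (tension)
  F[3-4] = -727.3216 N (compression)
  Rx@0 = +949.7800 N
  Ry@0 = +1249.6248 N
  Ry@4 = +689.0252 N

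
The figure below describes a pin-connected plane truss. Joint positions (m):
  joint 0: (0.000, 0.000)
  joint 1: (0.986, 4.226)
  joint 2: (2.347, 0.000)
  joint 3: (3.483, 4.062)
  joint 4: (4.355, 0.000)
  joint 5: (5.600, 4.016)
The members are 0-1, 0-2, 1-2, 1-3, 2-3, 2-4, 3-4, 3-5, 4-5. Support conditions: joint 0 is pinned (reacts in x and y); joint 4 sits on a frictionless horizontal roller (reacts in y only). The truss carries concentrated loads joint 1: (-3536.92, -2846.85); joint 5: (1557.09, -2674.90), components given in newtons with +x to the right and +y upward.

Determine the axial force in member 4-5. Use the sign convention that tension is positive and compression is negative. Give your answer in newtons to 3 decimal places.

N=6 nodes, M=9 members, R=3 reactions → 2N=12, M+R=12
member 0 (0-1): L=4.3395, (cx,cy)=(0.2272,0.9738)
member 1 (0-2): L=2.3470, (cx,cy)=(1.0000,0.0000)
member 2 (1-2): L=4.4398, (cx,cy)=(0.3065,-0.9519)
member 3 (1-3): L=2.5024, (cx,cy)=(0.9979,-0.0655)
member 4 (2-3): L=4.2179, (cx,cy)=(0.2693,0.9630)
member 5 (2-4): L=2.0080, (cx,cy)=(1.0000,0.0000)
member 6 (3-4): L=4.1545, (cx,cy)=(0.2099,-0.9777)
member 7 (3-5): L=2.1175, (cx,cy)=(0.9998,-0.0217)
member 8 (4-5): L=4.2046, (cx,cy)=(0.2961,0.9552)
solve A·x = −loads:
  F[0-1] = -3526.1044 N (compression)
  F[0-2] = -1178.6460 N (compression)
  F[1-2] = +437.1993 N (tension)
  F[1-3] = +2607.3186 N (tension)
  F[2-3] = -432.1181 N (compression)
  F[2-4] = -928.2404 N (compression)
  F[3-4] = +547.7230 N (tension)
  F[3-5] = +2370.9280 N (tension)
  F[4-5] = -2746.5653 N (compression)
  Rx@0 = +1979.8300 N
  Ry@0 = +3433.8778 N
  Ry@4 = +2087.8722 N

-2746.565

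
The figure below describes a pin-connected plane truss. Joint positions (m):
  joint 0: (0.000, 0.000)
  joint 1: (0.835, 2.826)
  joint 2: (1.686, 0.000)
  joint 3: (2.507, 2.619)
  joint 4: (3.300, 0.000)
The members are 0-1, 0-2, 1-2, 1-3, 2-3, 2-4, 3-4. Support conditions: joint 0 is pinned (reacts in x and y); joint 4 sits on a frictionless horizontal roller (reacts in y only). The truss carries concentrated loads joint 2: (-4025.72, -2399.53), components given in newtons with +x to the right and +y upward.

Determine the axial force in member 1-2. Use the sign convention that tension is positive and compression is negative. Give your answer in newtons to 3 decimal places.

N=5 nodes, M=7 members, R=3 reactions → 2N=10, M+R=10
member 0 (0-1): L=2.9468, (cx,cy)=(0.2834,0.9590)
member 1 (0-2): L=1.6860, (cx,cy)=(1.0000,0.0000)
member 2 (1-2): L=2.9514, (cx,cy)=(0.2883,-0.9575)
member 3 (1-3): L=1.6848, (cx,cy)=(0.9924,-0.1229)
member 4 (2-3): L=2.7447, (cx,cy)=(0.2991,0.9542)
member 5 (2-4): L=1.6140, (cx,cy)=(1.0000,0.0000)
member 6 (3-4): L=2.7364, (cx,cy)=(0.2898,-0.9571)
solve A·x = −loads:
  F[0-1] = -1223.7453 N (compression)
  F[0-2] = -3678.9591 N (compression)
  F[1-2] = +1319.6786 N (tension)
  F[1-3] = -732.8327 N (compression)
  F[2-3] = +1190.4058 N (tension)
  F[2-4] = +371.1996 N (tension)
  F[3-4] = -1280.9068 N (compression)
  Rx@0 = +4025.7200 N
  Ry@0 = +1173.5883 N
  Ry@4 = +1225.9417 N

1319.679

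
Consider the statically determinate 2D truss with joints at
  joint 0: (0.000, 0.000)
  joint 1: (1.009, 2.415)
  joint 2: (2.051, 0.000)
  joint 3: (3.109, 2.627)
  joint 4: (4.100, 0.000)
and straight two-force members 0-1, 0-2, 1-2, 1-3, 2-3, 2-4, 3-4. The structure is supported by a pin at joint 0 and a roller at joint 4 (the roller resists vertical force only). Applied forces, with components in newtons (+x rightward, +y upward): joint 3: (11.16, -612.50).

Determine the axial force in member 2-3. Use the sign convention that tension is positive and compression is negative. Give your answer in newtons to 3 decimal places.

N=5 nodes, M=7 members, R=3 reactions → 2N=10, M+R=10
member 0 (0-1): L=2.6173, (cx,cy)=(0.3855,0.9227)
member 1 (0-2): L=2.0510, (cx,cy)=(1.0000,0.0000)
member 2 (1-2): L=2.6302, (cx,cy)=(0.3962,-0.9182)
member 3 (1-3): L=2.1107, (cx,cy)=(0.9949,0.1004)
member 4 (2-3): L=2.8320, (cx,cy)=(0.3736,0.9276)
member 5 (2-4): L=2.0490, (cx,cy)=(1.0000,0.0000)
member 6 (3-4): L=2.8077, (cx,cy)=(0.3530,-0.9356)
solve A·x = −loads:
  F[0-1] = -152.6982 N (compression)
  F[0-2] = +70.0268 N (tension)
  F[1-2] = +140.8435 N (tension)
  F[1-3] = -115.2471 N (compression)
  F[2-3] = -139.4134 N (compression)
  F[2-4] = +177.9065 N (tension)
  F[3-4] = -504.0455 N (compression)
  Rx@0 = -11.1600 N
  Ry@0 = +140.8952 N
  Ry@4 = +471.6048 N

-139.413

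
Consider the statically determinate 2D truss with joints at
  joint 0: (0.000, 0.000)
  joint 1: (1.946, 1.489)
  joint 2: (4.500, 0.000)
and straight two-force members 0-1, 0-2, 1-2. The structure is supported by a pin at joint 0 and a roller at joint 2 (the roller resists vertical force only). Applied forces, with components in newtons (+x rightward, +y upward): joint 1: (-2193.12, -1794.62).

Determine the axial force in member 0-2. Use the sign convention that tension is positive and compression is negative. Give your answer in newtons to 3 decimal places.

86.439

N=3 nodes, M=3 members, R=3 reactions → 2N=6, M+R=6
member 0 (0-1): L=2.4503, (cx,cy)=(0.7942,0.6077)
member 1 (0-2): L=4.5000, (cx,cy)=(1.0000,0.0000)
member 2 (1-2): L=2.9564, (cx,cy)=(0.8639,-0.5037)
solve A·x = −loads:
  F[0-1] = -2870.3155 N (compression)
  F[0-2] = +86.4388 N (tension)
  F[1-2] = -100.0563 N (compression)
  Rx@0 = +2193.1200 N
  Ry@0 = +1744.2256 N
  Ry@2 = +50.3944 N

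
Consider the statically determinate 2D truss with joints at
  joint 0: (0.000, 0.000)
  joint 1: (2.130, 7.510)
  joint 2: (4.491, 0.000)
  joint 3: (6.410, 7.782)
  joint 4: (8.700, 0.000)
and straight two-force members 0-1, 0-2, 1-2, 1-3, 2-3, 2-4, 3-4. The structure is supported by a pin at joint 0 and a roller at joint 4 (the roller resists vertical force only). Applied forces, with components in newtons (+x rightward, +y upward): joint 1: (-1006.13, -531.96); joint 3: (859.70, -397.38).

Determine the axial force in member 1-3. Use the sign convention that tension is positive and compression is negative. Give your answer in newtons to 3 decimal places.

N=5 nodes, M=7 members, R=3 reactions → 2N=10, M+R=10
member 0 (0-1): L=7.8062, (cx,cy)=(0.2729,0.9621)
member 1 (0-2): L=4.4910, (cx,cy)=(1.0000,0.0000)
member 2 (1-2): L=7.8724, (cx,cy)=(0.2999,-0.9540)
member 3 (1-3): L=4.2886, (cx,cy)=(0.9980,0.0634)
member 4 (2-3): L=8.0151, (cx,cy)=(0.2394,0.9709)
member 5 (2-4): L=4.2090, (cx,cy)=(1.0000,0.0000)
member 6 (3-4): L=8.1119, (cx,cy)=(0.2823,-0.9593)
solve A·x = −loads:
  F[0-1] = -629.7385 N (compression)
  F[0-2] = +25.4001 N (tension)
  F[1-2] = +130.4211 N (tension)
  F[1-3] = +796.7896 N (tension)
  F[2-3] = -128.1445 N (compression)
  F[2-4] = +95.1953 N (tension)
  F[3-4] = -337.2134 N (compression)
  Rx@0 = +146.4300 N
  Ry@0 = +605.8423 N
  Ry@4 = +323.4977 N

796.790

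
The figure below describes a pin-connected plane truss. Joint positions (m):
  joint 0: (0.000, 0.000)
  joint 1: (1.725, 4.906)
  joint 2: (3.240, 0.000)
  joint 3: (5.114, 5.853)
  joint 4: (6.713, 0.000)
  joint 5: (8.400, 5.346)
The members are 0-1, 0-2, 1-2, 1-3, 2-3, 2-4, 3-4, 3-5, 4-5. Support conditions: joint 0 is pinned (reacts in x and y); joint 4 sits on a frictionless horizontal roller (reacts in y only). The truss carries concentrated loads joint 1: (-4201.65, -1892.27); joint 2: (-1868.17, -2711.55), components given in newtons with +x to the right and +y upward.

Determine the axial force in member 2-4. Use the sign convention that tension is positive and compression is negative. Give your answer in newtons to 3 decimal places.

N=6 nodes, M=9 members, R=3 reactions → 2N=12, M+R=12
member 0 (0-1): L=5.2004, (cx,cy)=(0.3317,0.9434)
member 1 (0-2): L=3.2400, (cx,cy)=(1.0000,0.0000)
member 2 (1-2): L=5.1346, (cx,cy)=(0.2951,-0.9555)
member 3 (1-3): L=3.5188, (cx,cy)=(0.9631,0.2691)
member 4 (2-3): L=6.1457, (cx,cy)=(0.3049,0.9524)
member 5 (2-4): L=3.4730, (cx,cy)=(1.0000,0.0000)
member 6 (3-4): L=6.0675, (cx,cy)=(0.2635,-0.9646)
member 7 (3-5): L=3.3249, (cx,cy)=(0.9883,-0.1525)
member 8 (4-5): L=5.6059, (cx,cy)=(0.3009,0.9536)
solve A·x = −loads:
  F[0-1] = -6232.3632 N (compression)
  F[0-2] = -4002.5239 N (compression)
  F[1-2] = +4416.1522 N (tension)
  F[1-3] = +863.1822 N (tension)
  F[2-3] = -1583.4025 N (compression)
  F[2-4] = -348.5099 N (compression)
  F[3-4] = +1322.4387 N (tension)
  F[3-5] = -0.0000 N (tension)
  F[4-5] = +0.0000 N (tension)
  Rx@0 = +6069.8200 N
  Ry@0 = +5879.5100 N
  Ry@4 = -1275.6900 N

-348.510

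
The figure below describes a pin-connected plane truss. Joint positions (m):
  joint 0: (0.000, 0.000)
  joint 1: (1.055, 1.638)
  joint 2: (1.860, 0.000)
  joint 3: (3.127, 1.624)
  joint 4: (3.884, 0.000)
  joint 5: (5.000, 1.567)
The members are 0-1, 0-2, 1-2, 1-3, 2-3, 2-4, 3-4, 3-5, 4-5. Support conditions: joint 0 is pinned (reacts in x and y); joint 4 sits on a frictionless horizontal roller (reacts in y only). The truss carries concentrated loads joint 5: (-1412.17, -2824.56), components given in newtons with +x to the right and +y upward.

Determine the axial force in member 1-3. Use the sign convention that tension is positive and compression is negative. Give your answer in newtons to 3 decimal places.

275.547

N=6 nodes, M=9 members, R=3 reactions → 2N=12, M+R=12
member 0 (0-1): L=1.9484, (cx,cy)=(0.5415,0.8407)
member 1 (0-2): L=1.8600, (cx,cy)=(1.0000,0.0000)
member 2 (1-2): L=1.8251, (cx,cy)=(0.4411,-0.8975)
member 3 (1-3): L=2.0720, (cx,cy)=(1.0000,-0.0068)
member 4 (2-3): L=2.0598, (cx,cy)=(0.6151,0.7884)
member 5 (2-4): L=2.0240, (cx,cy)=(1.0000,0.0000)
member 6 (3-4): L=1.7918, (cx,cy)=(0.4225,-0.9064)
member 7 (3-5): L=1.8739, (cx,cy)=(0.9995,-0.0304)
member 8 (4-5): L=1.9238, (cx,cy)=(0.5801,0.8145)
solve A·x = −loads:
  F[0-1] = +287.6710 N (tension)
  F[0-2] = -1567.9392 N (compression)
  F[1-2] = -271.5509 N (compression)
  F[1-3] = +275.5475 N (tension)
  F[2-3] = +309.1055 N (tension)
  F[2-4] = -1877.8470 N (compression)
  F[3-4] = -286.5325 N (compression)
  F[3-5] = +587.0052 N (tension)
  F[4-5] = -3445.7516 N (compression)
  Rx@0 = +1412.1700 N
  Ry@0 = -241.8482 N
  Ry@4 = +3066.4082 N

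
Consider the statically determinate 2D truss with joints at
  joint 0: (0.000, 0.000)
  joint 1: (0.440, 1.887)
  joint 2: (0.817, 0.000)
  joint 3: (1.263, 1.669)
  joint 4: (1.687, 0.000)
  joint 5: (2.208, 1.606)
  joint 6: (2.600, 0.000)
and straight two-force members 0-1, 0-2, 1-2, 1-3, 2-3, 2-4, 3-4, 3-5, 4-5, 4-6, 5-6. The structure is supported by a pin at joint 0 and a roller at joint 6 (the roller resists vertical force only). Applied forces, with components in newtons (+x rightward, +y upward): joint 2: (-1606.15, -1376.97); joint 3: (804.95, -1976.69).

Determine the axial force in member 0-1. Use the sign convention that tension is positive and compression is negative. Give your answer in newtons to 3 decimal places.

-1482.779

N=7 nodes, M=11 members, R=3 reactions → 2N=14, M+R=14
member 0 (0-1): L=1.9376, (cx,cy)=(0.2271,0.9739)
member 1 (0-2): L=0.8170, (cx,cy)=(1.0000,0.0000)
member 2 (1-2): L=1.9243, (cx,cy)=(0.1959,-0.9806)
member 3 (1-3): L=0.8514, (cx,cy)=(0.9667,-0.2561)
member 4 (2-3): L=1.7276, (cx,cy)=(0.2582,0.9661)
member 5 (2-4): L=0.8700, (cx,cy)=(1.0000,0.0000)
member 6 (3-4): L=1.7220, (cx,cy)=(0.2462,-0.9692)
member 7 (3-5): L=0.9471, (cx,cy)=(0.9978,-0.0665)
member 8 (4-5): L=1.6884, (cx,cy)=(0.3086,0.9512)
member 9 (4-6): L=0.9130, (cx,cy)=(1.0000,0.0000)
member 10 (5-6): L=1.6531, (cx,cy)=(0.2371,-0.9715)
solve A·x = −loads:
  F[0-1] = -1482.7794 N (compression)
  F[0-2] = -464.4863 N (compression)
  F[1-2] = +1650.8999 N (tension)
  F[1-3] = -682.9186 N (compression)
  F[2-3] = -250.4259 N (compression)
  F[2-4] = +1529.7535 N (tension)
  F[3-4] = -1897.1843 N (compression)
  F[3-5] = -1064.9816 N (compression)
  F[4-5] = +1933.1132 N (tension)
  F[4-6] = +466.1084 N (tension)
  F[5-6] = -1965.6795 N (compression)
  Rx@0 = +801.2000 N
  Ry@0 = +1444.0425 N
  Ry@6 = +1909.6175 N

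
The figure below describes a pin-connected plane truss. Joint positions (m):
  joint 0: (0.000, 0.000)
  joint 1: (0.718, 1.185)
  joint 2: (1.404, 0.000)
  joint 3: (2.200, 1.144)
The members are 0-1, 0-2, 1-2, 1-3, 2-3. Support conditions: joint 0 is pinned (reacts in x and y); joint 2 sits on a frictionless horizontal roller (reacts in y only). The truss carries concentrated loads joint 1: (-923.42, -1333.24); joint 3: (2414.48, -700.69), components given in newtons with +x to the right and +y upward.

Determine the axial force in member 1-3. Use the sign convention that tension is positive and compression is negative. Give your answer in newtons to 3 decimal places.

N=4 nodes, M=5 members, R=3 reactions → 2N=8, M+R=8
member 0 (0-1): L=1.3856, (cx,cy)=(0.5182,0.8553)
member 1 (0-2): L=1.4040, (cx,cy)=(1.0000,0.0000)
member 2 (1-2): L=1.3692, (cx,cy)=(0.5010,-0.8654)
member 3 (1-3): L=1.4826, (cx,cy)=(0.9996,-0.0277)
member 4 (2-3): L=1.3937, (cx,cy)=(0.5711,0.8208)
solve A·x = −loads:
  F[0-1] = +1091.8400 N (tension)
  F[0-2] = +925.2622 N (tension)
  F[1-2] = -2710.5332 N (compression)
  F[1-3] = +2848.3045 N (tension)
  F[2-3] = -757.6578 N (compression)
  Rx@0 = -1491.0600 N
  Ry@0 = -933.8027 N
  Ry@2 = +2967.7327 N

2848.305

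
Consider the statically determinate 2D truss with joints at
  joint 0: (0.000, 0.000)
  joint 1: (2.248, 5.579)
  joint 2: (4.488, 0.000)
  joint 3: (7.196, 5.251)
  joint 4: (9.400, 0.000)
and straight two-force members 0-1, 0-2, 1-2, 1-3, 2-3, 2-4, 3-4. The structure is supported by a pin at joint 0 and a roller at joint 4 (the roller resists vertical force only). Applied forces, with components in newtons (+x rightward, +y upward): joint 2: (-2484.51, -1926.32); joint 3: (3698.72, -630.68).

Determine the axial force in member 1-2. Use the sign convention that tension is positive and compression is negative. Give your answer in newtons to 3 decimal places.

N=5 nodes, M=7 members, R=3 reactions → 2N=10, M+R=10
member 0 (0-1): L=6.0149, (cx,cy)=(0.3737,0.9275)
member 1 (0-2): L=4.4880, (cx,cy)=(1.0000,0.0000)
member 2 (1-2): L=6.0119, (cx,cy)=(0.3726,-0.9280)
member 3 (1-3): L=4.9589, (cx,cy)=(0.9978,-0.0661)
member 4 (2-3): L=5.9082, (cx,cy)=(0.4583,0.8888)
member 5 (2-4): L=4.9120, (cx,cy)=(1.0000,0.0000)
member 6 (3-4): L=5.6948, (cx,cy)=(0.3870,-0.9221)
solve A·x = −loads:
  F[0-1] = +982.9175 N (tension)
  F[0-2] = +846.8544 N (tension)
  F[1-2] = -1036.2514 N (compression)
  F[1-3] = +755.1112 N (tension)
  F[2-3] = +3249.3772 N (tension)
  F[2-4] = +1455.9113 N (tension)
  F[3-4] = -3761.8454 N (compression)
  Rx@0 = -1214.2100 N
  Ry@0 = -911.6890 N
  Ry@4 = +3468.6890 N

-1036.251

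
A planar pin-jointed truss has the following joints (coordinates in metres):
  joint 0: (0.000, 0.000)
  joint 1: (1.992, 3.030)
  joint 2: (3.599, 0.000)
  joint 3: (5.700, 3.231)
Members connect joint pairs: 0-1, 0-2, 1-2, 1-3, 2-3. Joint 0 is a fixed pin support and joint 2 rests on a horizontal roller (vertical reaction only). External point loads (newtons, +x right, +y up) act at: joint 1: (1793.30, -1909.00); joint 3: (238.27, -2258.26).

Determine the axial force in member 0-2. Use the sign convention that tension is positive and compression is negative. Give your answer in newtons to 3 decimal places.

592.067

N=4 nodes, M=5 members, R=3 reactions → 2N=8, M+R=8
member 0 (0-1): L=3.6262, (cx,cy)=(0.5493,0.8356)
member 1 (0-2): L=3.5990, (cx,cy)=(1.0000,0.0000)
member 2 (1-2): L=3.4298, (cx,cy)=(0.4685,-0.8834)
member 3 (1-3): L=3.7134, (cx,cy)=(0.9985,0.0541)
member 4 (2-3): L=3.8540, (cx,cy)=(0.5451,0.8383)
solve A·x = −loads:
  F[0-1] = +2620.4087 N (tension)
  F[0-2] = +592.0669 N (tension)
  F[1-2] = -4530.8199 N (compression)
  F[1-3] = +1771.6889 N (tension)
  F[2-3] = -2808.1082 N (compression)
  Rx@0 = -2031.5700 N
  Ry@0 = -2189.6056 N
  Ry@2 = +6356.8656 N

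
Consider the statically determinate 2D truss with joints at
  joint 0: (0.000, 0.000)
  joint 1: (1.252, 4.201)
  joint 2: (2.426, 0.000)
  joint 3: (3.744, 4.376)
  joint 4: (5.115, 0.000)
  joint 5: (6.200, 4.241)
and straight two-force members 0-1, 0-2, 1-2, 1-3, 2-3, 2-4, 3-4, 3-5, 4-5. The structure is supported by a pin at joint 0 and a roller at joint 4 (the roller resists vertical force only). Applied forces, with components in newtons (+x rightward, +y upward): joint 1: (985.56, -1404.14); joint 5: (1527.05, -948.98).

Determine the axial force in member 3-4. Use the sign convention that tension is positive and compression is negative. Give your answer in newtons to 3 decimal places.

N=6 nodes, M=9 members, R=3 reactions → 2N=12, M+R=12
member 0 (0-1): L=4.3836, (cx,cy)=(0.2856,0.9583)
member 1 (0-2): L=2.4260, (cx,cy)=(1.0000,0.0000)
member 2 (1-2): L=4.3620, (cx,cy)=(0.2691,-0.9631)
member 3 (1-3): L=2.4981, (cx,cy)=(0.9975,0.0701)
member 4 (2-3): L=4.5702, (cx,cy)=(0.2884,0.9575)
member 5 (2-4): L=2.6890, (cx,cy)=(1.0000,0.0000)
member 6 (3-4): L=4.5857, (cx,cy)=(0.2990,-0.9543)
member 7 (3-5): L=2.4597, (cx,cy)=(0.9985,-0.0549)
member 8 (4-5): L=4.3776, (cx,cy)=(0.2479,0.9688)
solve A·x = −loads:
  F[0-1] = +1269.2951 N (tension)
  F[0-2] = +2150.0862 N (tension)
  F[1-2] = -2713.1523 N (compression)
  F[1-3] = +107.4597 N (tension)
  F[2-3] = +2728.9834 N (tension)
  F[2-4] = +632.8385 N (tension)
  F[3-4] = -2846.6988 N (compression)
  F[3-5] = +1747.9244 N (tension)
  F[4-5] = -880.5203 N (compression)
  Rx@0 = -2512.6100 N
  Ry@0 = -1216.4237 N
  Ry@4 = +3569.5437 N

-2846.699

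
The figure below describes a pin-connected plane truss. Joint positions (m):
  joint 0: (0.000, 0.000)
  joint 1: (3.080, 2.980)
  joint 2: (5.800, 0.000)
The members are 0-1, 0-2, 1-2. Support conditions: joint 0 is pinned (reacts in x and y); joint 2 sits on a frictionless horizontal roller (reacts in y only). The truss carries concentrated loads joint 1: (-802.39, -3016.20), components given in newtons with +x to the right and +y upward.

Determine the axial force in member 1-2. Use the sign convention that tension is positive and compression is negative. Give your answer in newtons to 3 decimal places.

N=3 nodes, M=3 members, R=3 reactions → 2N=6, M+R=6
member 0 (0-1): L=4.2857, (cx,cy)=(0.7187,0.6953)
member 1 (0-2): L=5.8000, (cx,cy)=(1.0000,0.0000)
member 2 (1-2): L=4.0347, (cx,cy)=(0.6742,-0.7386)
solve A·x = −loads:
  F[0-1] = -2627.1271 N (compression)
  F[0-2] = +1085.6668 N (tension)
  F[1-2] = -1610.4188 N (compression)
  Rx@0 = +802.3900 N
  Ry@0 = +1826.7562 N
  Ry@2 = +1189.4438 N

-1610.419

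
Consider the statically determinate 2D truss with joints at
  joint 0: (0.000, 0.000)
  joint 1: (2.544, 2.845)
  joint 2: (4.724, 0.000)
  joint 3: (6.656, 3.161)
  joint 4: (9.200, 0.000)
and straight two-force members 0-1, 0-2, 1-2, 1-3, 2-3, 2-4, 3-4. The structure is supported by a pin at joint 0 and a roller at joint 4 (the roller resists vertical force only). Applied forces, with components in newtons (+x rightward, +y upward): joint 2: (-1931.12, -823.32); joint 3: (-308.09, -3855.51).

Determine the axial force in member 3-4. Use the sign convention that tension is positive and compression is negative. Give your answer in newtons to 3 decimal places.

N=5 nodes, M=7 members, R=3 reactions → 2N=10, M+R=10
member 0 (0-1): L=3.8165, (cx,cy)=(0.6666,0.7454)
member 1 (0-2): L=4.7240, (cx,cy)=(1.0000,0.0000)
member 2 (1-2): L=3.5842, (cx,cy)=(0.6082,-0.7938)
member 3 (1-3): L=4.1241, (cx,cy)=(0.9971,0.0766)
member 4 (2-3): L=3.7047, (cx,cy)=(0.5215,0.8532)
member 5 (2-4): L=4.4760, (cx,cy)=(1.0000,0.0000)
member 6 (3-4): L=4.0576, (cx,cy)=(0.6270,-0.7790)
solve A·x = −loads:
  F[0-1] = -2109.5609 N (compression)
  F[0-2] = -833.0342 N (compression)
  F[1-2] = +1742.3925 N (tension)
  F[1-3] = -2473.2159 N (compression)
  F[2-3] = -655.9960 N (compression)
  F[2-4] = +2499.9600 N (tension)
  F[3-4] = -3987.3260 N (compression)
  Rx@0 = +2239.2100 N
  Ry@0 = +1572.5511 N
  Ry@4 = +3106.2789 N

-3987.326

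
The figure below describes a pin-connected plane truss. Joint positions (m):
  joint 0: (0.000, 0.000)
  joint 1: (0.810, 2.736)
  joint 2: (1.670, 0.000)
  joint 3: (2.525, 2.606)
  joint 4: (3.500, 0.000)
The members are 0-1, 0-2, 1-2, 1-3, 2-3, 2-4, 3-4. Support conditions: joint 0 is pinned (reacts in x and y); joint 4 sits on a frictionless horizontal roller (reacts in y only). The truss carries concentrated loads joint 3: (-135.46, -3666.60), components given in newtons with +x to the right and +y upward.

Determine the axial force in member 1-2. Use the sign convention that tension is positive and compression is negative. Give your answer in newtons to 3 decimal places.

1232.163

N=5 nodes, M=7 members, R=3 reactions → 2N=10, M+R=10
member 0 (0-1): L=2.8534, (cx,cy)=(0.2839,0.9589)
member 1 (0-2): L=1.6700, (cx,cy)=(1.0000,0.0000)
member 2 (1-2): L=2.8680, (cx,cy)=(0.2999,-0.9540)
member 3 (1-3): L=1.7199, (cx,cy)=(0.9971,-0.0756)
member 4 (2-3): L=2.7427, (cx,cy)=(0.3117,0.9502)
member 5 (2-4): L=1.8300, (cx,cy)=(1.0000,0.0000)
member 6 (3-4): L=2.7824, (cx,cy)=(0.3504,-0.9366)
solve A·x = −loads:
  F[0-1] = -1170.4186 N (compression)
  F[0-2] = +196.7909 N (tension)
  F[1-2] = +1232.1634 N (tension)
  F[1-3] = -703.7441 N (compression)
  F[2-3] = -1237.1103 N (compression)
  F[2-4] = +951.9271 N (tension)
  F[3-4] = -2716.5755 N (compression)
  Rx@0 = +135.4600 N
  Ry@0 = +1122.2696 N
  Ry@4 = +2544.3304 N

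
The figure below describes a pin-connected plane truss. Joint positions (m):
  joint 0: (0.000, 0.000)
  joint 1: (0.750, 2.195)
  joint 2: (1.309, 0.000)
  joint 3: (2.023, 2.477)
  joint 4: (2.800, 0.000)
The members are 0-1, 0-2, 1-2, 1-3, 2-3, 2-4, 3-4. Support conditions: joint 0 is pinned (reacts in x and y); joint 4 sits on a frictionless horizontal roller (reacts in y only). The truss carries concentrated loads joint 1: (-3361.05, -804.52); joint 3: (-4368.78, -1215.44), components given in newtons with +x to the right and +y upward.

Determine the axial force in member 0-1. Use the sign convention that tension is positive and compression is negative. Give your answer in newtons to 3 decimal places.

N=5 nodes, M=7 members, R=3 reactions → 2N=10, M+R=10
member 0 (0-1): L=2.3196, (cx,cy)=(0.3233,0.9463)
member 1 (0-2): L=1.3090, (cx,cy)=(1.0000,0.0000)
member 2 (1-2): L=2.2651, (cx,cy)=(0.2468,-0.9691)
member 3 (1-3): L=1.3039, (cx,cy)=(0.9763,0.2163)
member 4 (2-3): L=2.5779, (cx,cy)=(0.2770,0.9609)
member 5 (2-4): L=1.4910, (cx,cy)=(1.0000,0.0000)
member 6 (3-4): L=2.5960, (cx,cy)=(0.2993,-0.9542)
solve A·x = −loads:
  F[0-1] = -7847.4637 N (compression)
  F[0-2] = -5192.4924 N (compression)
  F[1-2] = +6646.1224 N (tension)
  F[1-3] = -836.2939 N (compression)
  F[2-3] = -6702.7784 N (compression)
  F[2-4] = -1695.7802 N (compression)
  F[3-4] = +5665.7131 N (tension)
  Rx@0 = +7729.8300 N
  Ry@0 = +7425.9413 N
  Ry@4 = -5405.9813 N

-7847.464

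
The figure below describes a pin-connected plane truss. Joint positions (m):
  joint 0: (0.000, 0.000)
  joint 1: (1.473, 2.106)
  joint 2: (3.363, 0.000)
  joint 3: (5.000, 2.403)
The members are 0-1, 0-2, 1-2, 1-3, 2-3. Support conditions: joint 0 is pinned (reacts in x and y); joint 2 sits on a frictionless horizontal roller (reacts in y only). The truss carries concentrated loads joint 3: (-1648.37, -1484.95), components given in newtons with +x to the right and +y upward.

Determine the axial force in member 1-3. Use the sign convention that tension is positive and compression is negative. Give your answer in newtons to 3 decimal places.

N=4 nodes, M=5 members, R=3 reactions → 2N=8, M+R=8
member 0 (0-1): L=2.5700, (cx,cy)=(0.5731,0.8195)
member 1 (0-2): L=3.3630, (cx,cy)=(1.0000,0.0000)
member 2 (1-2): L=2.8297, (cx,cy)=(0.6679,-0.7442)
member 3 (1-3): L=3.5395, (cx,cy)=(0.9965,0.0839)
member 4 (2-3): L=2.9076, (cx,cy)=(0.5630,0.8265)
solve A·x = −loads:
  F[0-1] = -555.2514 N (compression)
  F[0-2] = -1330.1282 N (compression)
  F[1-2] = +534.9294 N (tension)
  F[1-3] = -677.9171 N (compression)
  F[2-3] = -1727.9456 N (compression)
  Rx@0 = +1648.3700 N
  Ry@0 = +455.0015 N
  Ry@2 = +1029.9485 N

-677.917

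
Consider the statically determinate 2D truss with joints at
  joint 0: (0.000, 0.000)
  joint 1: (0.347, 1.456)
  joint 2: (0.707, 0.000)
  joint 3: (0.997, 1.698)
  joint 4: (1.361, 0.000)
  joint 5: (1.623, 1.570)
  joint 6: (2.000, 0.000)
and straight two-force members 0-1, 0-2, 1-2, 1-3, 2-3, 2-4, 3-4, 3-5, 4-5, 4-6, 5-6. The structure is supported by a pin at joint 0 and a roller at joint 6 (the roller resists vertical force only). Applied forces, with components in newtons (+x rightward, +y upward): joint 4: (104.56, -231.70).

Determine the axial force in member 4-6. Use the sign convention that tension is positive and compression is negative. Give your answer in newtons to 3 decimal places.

37.861

N=7 nodes, M=11 members, R=3 reactions → 2N=14, M+R=14
member 0 (0-1): L=1.4968, (cx,cy)=(0.2318,0.9728)
member 1 (0-2): L=0.7070, (cx,cy)=(1.0000,0.0000)
member 2 (1-2): L=1.4998, (cx,cy)=(0.2400,-0.9708)
member 3 (1-3): L=0.6936, (cx,cy)=(0.9372,0.3489)
member 4 (2-3): L=1.7226, (cx,cy)=(0.1684,0.9857)
member 5 (2-4): L=0.6540, (cx,cy)=(1.0000,0.0000)
member 6 (3-4): L=1.7366, (cx,cy)=(0.2096,-0.9778)
member 7 (3-5): L=0.6390, (cx,cy)=(0.9797,-0.2003)
member 8 (4-5): L=1.5917, (cx,cy)=(0.1646,0.9864)
member 9 (4-6): L=0.6390, (cx,cy)=(1.0000,0.0000)
member 10 (5-6): L=1.6146, (cx,cy)=(0.2335,-0.9724)
solve A·x = −loads:
  F[0-1] = -76.1015 N (compression)
  F[0-2] = +122.2027 N (tension)
  F[1-2] = +63.6334 N (tension)
  F[1-3] = -35.1236 N (compression)
  F[2-3] = -62.6676 N (compression)
  F[2-4] = +148.0265 N (tension)
  F[3-4] = +88.6870 N (tension)
  F[3-5] = -63.3399 N (compression)
  F[4-5] = +146.9880 N (tension)
  F[4-6] = +37.8613 N (tension)
  F[5-6] = -162.1539 N (compression)
  Rx@0 = -104.5600 N
  Ry@0 = +74.0281 N
  Ry@6 = +157.6719 N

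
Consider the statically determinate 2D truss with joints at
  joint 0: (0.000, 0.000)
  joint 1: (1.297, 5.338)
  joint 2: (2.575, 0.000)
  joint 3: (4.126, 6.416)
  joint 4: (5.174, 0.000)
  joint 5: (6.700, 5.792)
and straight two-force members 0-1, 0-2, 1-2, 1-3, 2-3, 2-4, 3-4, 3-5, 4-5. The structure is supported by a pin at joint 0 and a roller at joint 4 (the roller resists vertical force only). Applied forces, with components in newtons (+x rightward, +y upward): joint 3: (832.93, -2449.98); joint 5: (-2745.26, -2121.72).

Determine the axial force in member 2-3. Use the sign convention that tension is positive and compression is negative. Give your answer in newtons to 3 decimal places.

-1634.666

N=6 nodes, M=9 members, R=3 reactions → 2N=12, M+R=12
member 0 (0-1): L=5.4933, (cx,cy)=(0.2361,0.9717)
member 1 (0-2): L=2.5750, (cx,cy)=(1.0000,0.0000)
member 2 (1-2): L=5.4889, (cx,cy)=(0.2328,-0.9725)
member 3 (1-3): L=3.0274, (cx,cy)=(0.9345,0.3561)
member 4 (2-3): L=6.6008, (cx,cy)=(0.2350,0.9720)
member 5 (2-4): L=2.5990, (cx,cy)=(1.0000,0.0000)
member 6 (3-4): L=6.5010, (cx,cy)=(0.1612,-0.9869)
member 7 (3-5): L=2.6486, (cx,cy)=(0.9719,-0.2356)
member 8 (4-5): L=5.9897, (cx,cy)=(0.2548,0.9670)
solve A·x = −loads:
  F[0-1] = -1966.3596 N (compression)
  F[0-2] = -1448.0619 N (compression)
  F[1-2] = +1633.8025 N (tension)
  F[1-3] = -903.9215 N (compression)
  F[2-3] = -1634.6661 N (compression)
  F[2-4] = -683.5552 N (compression)
  F[3-4] = -41.5757 N (compression)
  F[3-5] = -2114.5262 N (compression)
  F[4-5] = -2709.3069 N (compression)
  Rx@0 = +1912.3300 N
  Ry@0 = +1910.7656 N
  Ry@4 = +2660.9344 N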